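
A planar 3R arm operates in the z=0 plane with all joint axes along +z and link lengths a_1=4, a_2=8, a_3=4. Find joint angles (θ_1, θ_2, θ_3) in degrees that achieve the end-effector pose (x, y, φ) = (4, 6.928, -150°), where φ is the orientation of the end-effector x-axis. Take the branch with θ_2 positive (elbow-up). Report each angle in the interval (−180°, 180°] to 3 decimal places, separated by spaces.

wrist centre = target − a_3·(cos φ, sin φ) = (7.4641, 8.9280)
cos θ_2 = (135.4220−4²−8²)/(2·4·8) = 0.8660; θ_2 = 30.0065° (elbow-up)
β = atan2(8.9280,7.4641) = 50.1033°; ψ = atan2(4.0008,10.9277) = 20.1083°
θ_1 = β − ψ = 29.9950°
θ_3 = φ − θ_1 − θ_2 = 149.9985° (wrapped to (-180°,180°])

29.995 30.006 149.999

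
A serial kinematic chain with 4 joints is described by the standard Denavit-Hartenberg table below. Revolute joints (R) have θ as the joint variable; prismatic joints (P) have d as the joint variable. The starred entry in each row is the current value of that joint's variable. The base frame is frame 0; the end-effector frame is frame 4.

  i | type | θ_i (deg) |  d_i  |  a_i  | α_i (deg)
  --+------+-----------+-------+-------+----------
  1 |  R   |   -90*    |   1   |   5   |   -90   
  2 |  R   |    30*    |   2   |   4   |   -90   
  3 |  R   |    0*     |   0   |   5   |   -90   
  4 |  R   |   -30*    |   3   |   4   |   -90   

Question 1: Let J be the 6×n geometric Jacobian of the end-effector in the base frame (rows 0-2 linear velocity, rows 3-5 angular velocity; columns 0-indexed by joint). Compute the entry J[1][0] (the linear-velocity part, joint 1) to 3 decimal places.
-1.000

axis z_0 = ẑ; lever o_n−o_0 = (-1.0000,-14.7942,-6.9641)
cross product → J_v[:, 0] = (14.7942,-1.0000,0.0000)
J_ω[:, 0] = z_0
entry J[1][0] = -1.0000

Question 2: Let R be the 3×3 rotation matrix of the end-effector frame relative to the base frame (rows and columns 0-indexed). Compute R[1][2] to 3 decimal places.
-0.866

End-effector z-axis (col 2 of R) = (-0.0000,-0.8660,0.5000)
R[1][2] = -0.8660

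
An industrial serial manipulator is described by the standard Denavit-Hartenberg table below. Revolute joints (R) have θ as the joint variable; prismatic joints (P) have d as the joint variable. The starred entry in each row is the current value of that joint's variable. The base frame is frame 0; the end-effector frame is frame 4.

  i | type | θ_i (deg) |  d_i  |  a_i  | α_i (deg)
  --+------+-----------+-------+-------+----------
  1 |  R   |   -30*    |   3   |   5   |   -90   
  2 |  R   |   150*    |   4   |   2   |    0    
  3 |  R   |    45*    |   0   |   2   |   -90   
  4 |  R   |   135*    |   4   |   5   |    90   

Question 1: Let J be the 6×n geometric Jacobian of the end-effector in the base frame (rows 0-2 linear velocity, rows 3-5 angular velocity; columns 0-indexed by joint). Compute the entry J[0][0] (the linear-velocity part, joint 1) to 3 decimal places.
2.491

axis z_0 = ẑ; lever o_n−o_0 = (5.2434,-2.4910,5.4663)
cross product → J_v[:, 0] = (2.4910,5.2434,-0.0000)
J_ω[:, 0] = z_0
entry J[0][0] = 2.4910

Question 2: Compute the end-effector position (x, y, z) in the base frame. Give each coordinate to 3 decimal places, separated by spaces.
after link 1: o_1 = (4.3301, -2.5000, 3.0000)
after link 2: o_2 = (4.8301, 1.8301, 2.0000)
after link 3: o_3 = (3.1571, 2.7961, 2.5176)
after link 4: o_4 = (5.2434, -2.4910, 5.4663)

5.243 -2.491 5.466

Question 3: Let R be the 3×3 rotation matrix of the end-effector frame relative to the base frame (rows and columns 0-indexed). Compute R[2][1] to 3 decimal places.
End-effector y-axis (col 1 of R) = (0.2241,-0.1294,0.9659)
R[2][1] = 0.9659

0.966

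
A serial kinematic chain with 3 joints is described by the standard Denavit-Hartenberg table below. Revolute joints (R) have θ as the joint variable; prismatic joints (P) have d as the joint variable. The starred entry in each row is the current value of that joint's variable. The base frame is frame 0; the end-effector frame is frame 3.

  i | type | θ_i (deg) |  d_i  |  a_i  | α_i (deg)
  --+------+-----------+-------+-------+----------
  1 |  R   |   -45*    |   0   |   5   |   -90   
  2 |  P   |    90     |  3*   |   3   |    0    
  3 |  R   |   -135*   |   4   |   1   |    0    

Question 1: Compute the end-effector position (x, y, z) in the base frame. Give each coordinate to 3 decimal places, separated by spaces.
8.985 0.914 -2.293

after link 1: o_1 = (3.5355, -3.5355, 0.0000)
after link 2: o_2 = (5.6569, -1.4142, -3.0000)
after link 3: o_3 = (8.9853, 0.9142, -2.2929)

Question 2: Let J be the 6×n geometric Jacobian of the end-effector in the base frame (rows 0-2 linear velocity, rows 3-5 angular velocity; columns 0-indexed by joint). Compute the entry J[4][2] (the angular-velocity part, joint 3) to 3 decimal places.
0.707

axis z_2 = (0.7071,0.7071,0.0000); lever o_n−o_2 = (3.3284,2.3284,0.7071)
cross product → J_v[:, 2] = (0.5000,-0.5000,-0.7071)
J_ω[:, 2] = z_2
entry J[4][2] = 0.7071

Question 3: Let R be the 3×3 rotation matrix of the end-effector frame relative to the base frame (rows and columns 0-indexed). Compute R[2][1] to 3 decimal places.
-0.707

End-effector y-axis (col 1 of R) = (0.5000,-0.5000,-0.7071)
R[2][1] = -0.7071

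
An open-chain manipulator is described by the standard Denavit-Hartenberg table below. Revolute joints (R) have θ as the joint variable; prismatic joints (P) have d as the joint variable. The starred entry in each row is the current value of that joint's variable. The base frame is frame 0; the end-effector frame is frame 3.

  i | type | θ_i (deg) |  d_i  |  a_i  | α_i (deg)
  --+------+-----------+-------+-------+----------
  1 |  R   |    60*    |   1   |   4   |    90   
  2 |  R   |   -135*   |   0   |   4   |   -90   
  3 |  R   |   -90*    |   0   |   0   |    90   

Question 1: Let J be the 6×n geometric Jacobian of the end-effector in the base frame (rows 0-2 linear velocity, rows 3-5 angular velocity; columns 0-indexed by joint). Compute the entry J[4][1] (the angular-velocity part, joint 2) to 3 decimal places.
-0.500

axis z_1 = (0.8660,-0.5000,0.0000); lever o_n−o_1 = (-1.4142,-2.4495,-2.8284)
cross product → J_v[:, 1] = (1.4142,2.4495,-2.8284)
J_ω[:, 1] = z_1
entry J[4][1] = -0.5000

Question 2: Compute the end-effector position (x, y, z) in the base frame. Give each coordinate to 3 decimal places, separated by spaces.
0.586 1.015 -1.828

after link 1: o_1 = (2.0000, 3.4641, 1.0000)
after link 2: o_2 = (0.5858, 1.0146, -1.8284)
after link 3: o_3 = (0.5858, 1.0146, -1.8284)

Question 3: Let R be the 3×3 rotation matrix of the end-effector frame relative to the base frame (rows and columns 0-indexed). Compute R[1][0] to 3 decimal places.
End-effector x-axis (col 0 of R) = (0.8660,-0.5000,0.0000)
R[1][0] = -0.5000

-0.500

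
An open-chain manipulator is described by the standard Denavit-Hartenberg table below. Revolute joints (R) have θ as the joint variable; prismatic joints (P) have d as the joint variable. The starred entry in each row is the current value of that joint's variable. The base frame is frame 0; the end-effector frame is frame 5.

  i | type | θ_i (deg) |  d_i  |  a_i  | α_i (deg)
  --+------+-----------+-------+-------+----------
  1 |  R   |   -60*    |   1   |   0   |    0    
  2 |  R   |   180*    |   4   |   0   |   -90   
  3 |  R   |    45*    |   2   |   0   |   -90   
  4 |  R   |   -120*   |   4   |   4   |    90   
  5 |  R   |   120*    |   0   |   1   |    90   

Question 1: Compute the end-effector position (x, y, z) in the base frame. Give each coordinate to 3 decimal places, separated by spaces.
after link 1: o_1 = (0.0000, 0.0000, 1.0000)
after link 2: o_2 = (0.0000, 0.0000, 5.0000)
after link 3: o_3 = (-1.7321, -1.0000, 5.0000)
after link 4: o_4 = (-2.6107, -6.4063, 3.5858)
after link 5: o_5 = (-2.0179, -6.5670, 2.7966)

-2.018 -6.567 2.797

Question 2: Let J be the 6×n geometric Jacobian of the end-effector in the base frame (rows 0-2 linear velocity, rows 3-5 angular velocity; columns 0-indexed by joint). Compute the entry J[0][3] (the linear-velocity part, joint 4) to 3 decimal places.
-2.587

axis z_3 = (0.3536,-0.6124,-0.7071); lever o_n−o_3 = (-0.2859,-5.5670,-2.2034)
cross product → J_v[:, 3] = (-2.5872,0.9812,-2.1433)
J_ω[:, 3] = z_3
entry J[0][3] = -2.5872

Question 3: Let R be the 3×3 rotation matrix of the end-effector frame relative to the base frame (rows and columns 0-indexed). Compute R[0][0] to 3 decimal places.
End-effector x-axis (col 0 of R) = (0.5928,-0.1607,-0.7891)
R[0][0] = 0.5928

0.593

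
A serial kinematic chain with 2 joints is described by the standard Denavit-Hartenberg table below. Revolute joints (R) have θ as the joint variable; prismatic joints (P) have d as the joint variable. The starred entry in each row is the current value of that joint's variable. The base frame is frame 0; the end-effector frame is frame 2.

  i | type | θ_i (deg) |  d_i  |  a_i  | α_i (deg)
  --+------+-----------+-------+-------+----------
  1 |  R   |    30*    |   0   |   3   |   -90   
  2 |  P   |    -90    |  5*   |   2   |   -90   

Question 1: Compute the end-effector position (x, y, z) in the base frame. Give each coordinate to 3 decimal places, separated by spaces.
after link 1: o_1 = (2.5981, 1.5000, 0.0000)
after link 2: o_2 = (0.0981, 5.8301, 2.0000)

0.098 5.830 2.000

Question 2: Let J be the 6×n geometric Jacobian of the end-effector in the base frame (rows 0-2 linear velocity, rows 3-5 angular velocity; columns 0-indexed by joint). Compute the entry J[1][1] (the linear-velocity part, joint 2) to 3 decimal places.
prismatic axis z_1 = (-0.5000,0.8660,0.0000)
J_v[:, 1] = z_1; J_ω[:, 1] = (0,0,0)
entry J[1][1] = 0.8660

0.866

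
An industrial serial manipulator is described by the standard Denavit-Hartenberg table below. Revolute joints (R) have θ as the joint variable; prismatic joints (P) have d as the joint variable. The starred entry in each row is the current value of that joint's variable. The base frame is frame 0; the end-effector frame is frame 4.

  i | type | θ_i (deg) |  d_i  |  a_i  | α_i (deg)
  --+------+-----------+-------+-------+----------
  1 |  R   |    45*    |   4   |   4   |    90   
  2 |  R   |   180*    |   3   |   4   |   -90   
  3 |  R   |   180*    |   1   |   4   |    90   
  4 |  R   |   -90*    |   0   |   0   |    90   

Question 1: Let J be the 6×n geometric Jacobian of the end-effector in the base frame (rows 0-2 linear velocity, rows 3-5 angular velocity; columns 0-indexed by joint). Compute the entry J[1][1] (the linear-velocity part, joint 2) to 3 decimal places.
axis z_1 = (0.7071,-0.7071,0.0000); lever o_n−o_1 = (2.1213,-2.1213,-1.0000)
cross product → J_v[:, 1] = (0.7071,0.7071,0.0000)
J_ω[:, 1] = z_1
entry J[1][1] = 0.7071

0.707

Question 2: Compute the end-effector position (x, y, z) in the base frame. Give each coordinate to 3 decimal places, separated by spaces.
after link 1: o_1 = (2.8284, 2.8284, 4.0000)
after link 2: o_2 = (2.1213, -2.1213, 4.0000)
after link 3: o_3 = (4.9497, 0.7071, 3.0000)
after link 4: o_4 = (4.9497, 0.7071, 3.0000)

4.950 0.707 3.000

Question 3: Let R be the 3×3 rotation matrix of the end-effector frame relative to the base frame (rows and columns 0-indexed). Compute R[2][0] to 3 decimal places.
End-effector x-axis (col 0 of R) = (0.0000,0.0000,1.0000)
R[2][0] = 1.0000

1.000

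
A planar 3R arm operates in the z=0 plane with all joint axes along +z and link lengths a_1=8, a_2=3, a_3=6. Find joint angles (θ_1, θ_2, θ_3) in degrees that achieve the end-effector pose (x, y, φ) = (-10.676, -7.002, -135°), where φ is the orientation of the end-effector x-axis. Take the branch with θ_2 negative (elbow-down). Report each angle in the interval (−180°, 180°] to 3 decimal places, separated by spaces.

wrist centre = target − a_3·(cos φ, sin φ) = (-6.4334, -2.7594)
cos θ_2 = (49.0022−8²−3²)/(2·8·3) = -0.5000; θ_2 = -119.9970° (elbow-down)
β = atan2(-2.7594,-6.4334) = -156.7848°; ψ = atan2(-2.5982,6.5001) = -21.7870°
θ_1 = β − ψ = -134.9978°
θ_3 = φ − θ_1 − θ_2 = 119.9948° (wrapped to (-180°,180°])

-134.998 -119.997 119.995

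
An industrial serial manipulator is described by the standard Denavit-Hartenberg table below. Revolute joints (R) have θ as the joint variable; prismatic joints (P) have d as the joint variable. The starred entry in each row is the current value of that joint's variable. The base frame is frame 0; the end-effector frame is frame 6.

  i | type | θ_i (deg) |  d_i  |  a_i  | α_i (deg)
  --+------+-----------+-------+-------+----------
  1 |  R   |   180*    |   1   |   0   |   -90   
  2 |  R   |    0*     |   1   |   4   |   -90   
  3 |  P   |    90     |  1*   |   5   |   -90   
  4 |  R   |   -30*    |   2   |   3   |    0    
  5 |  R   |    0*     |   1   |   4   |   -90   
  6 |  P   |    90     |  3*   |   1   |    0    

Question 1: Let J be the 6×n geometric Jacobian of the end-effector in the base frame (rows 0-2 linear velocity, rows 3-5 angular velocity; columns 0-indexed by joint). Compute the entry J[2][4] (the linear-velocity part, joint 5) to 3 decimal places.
4.964

axis z_4 = (1.0000,-0.0000,-0.0000); lever o_n−o_4 = (0.0000,4.9641,0.5981)
cross product → J_v[:, 4] = (0.0000,-0.5981,4.9641)
J_ω[:, 4] = z_4
entry J[2][4] = 4.9641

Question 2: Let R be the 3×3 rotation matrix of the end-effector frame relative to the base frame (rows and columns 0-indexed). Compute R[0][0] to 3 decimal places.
-1.000

End-effector x-axis (col 0 of R) = (-1.0000,0.0000,0.0000)
R[0][0] = -1.0000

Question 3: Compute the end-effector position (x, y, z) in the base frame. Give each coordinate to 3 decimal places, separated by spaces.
-2.000 11.562 -0.902

after link 1: o_1 = (0.0000, 0.0000, 1.0000)
after link 2: o_2 = (-4.0000, -1.0000, 1.0000)
after link 3: o_3 = (-4.0000, 4.0000, -0.0000)
after link 4: o_4 = (-2.0000, 6.5981, -1.5000)
after link 5: o_5 = (-1.0000, 10.0622, -3.5000)
after link 6: o_6 = (-2.0000, 11.5622, -0.9019)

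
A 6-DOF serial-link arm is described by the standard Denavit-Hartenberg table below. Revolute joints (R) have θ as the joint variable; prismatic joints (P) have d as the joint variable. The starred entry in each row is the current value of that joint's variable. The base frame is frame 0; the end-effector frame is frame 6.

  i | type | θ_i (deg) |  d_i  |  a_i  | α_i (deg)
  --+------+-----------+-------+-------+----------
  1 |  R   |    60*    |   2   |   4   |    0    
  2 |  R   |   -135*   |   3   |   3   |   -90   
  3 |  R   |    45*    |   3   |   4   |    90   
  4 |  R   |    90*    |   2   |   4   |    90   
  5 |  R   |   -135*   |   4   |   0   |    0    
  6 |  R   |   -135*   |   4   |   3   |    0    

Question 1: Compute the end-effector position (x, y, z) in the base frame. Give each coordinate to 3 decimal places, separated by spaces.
12.649 -9.233 0.050

after link 1: o_1 = (2.0000, 3.4641, 2.0000)
after link 2: o_2 = (2.7765, 0.5663, 5.0000)
after link 3: o_3 = (6.4063, -1.3893, 2.1716)
after link 4: o_4 = (10.6360, -1.7200, 3.5858)
after link 5: o_5 = (11.3681, -4.4521, 0.7574)
after link 6: o_6 = (12.6492, -9.2332, 0.0503)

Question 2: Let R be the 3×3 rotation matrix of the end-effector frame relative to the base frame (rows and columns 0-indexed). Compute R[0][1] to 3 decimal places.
End-effector y-axis (col 1 of R) = (-0.9659,-0.2588,-0.0000)
R[0][1] = -0.9659

-0.966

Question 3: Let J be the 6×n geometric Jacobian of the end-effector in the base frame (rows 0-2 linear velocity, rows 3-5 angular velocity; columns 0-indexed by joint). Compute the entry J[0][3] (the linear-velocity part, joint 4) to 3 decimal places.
6.995

axis z_3 = (0.1830,-0.6830,0.7071); lever o_n−o_3 = (6.2429,-7.8439,-2.1213)
cross product → J_v[:, 3] = (6.9954,4.8026,2.8284)
J_ω[:, 3] = z_3
entry J[0][3] = 6.9954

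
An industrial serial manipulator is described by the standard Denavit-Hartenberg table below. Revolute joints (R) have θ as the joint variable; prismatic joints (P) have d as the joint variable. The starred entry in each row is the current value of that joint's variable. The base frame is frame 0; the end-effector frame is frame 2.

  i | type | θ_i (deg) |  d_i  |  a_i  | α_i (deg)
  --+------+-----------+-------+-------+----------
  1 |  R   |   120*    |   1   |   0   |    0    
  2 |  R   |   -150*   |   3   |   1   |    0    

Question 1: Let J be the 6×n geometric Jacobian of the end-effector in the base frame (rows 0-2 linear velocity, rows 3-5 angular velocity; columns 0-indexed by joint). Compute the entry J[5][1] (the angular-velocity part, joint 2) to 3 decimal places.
1.000

axis z_1 = (0.0000,0.0000,1.0000); lever o_n−o_1 = (0.8660,-0.5000,3.0000)
cross product → J_v[:, 1] = (0.5000,0.8660,-0.0000)
J_ω[:, 1] = z_1
entry J[5][1] = 1.0000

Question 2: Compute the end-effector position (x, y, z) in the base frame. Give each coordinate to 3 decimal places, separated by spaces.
0.866 -0.500 4.000

after link 1: o_1 = (0.0000, 0.0000, 1.0000)
after link 2: o_2 = (0.8660, -0.5000, 4.0000)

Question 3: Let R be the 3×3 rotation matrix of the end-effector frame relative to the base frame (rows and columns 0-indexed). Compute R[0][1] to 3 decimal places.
0.500

End-effector y-axis (col 1 of R) = (0.5000,0.8660,0.0000)
R[0][1] = 0.5000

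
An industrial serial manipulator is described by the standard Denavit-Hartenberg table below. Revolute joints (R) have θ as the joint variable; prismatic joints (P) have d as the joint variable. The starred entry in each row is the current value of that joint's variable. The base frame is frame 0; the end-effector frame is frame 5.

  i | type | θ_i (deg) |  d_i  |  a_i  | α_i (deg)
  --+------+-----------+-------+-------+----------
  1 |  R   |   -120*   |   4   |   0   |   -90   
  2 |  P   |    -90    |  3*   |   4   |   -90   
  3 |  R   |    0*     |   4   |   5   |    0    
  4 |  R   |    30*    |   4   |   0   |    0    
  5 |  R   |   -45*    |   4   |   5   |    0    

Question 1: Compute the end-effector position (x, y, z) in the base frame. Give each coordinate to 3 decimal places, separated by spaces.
after link 1: o_1 = (0.0000, 0.0000, 4.0000)
after link 2: o_2 = (2.5981, -1.5000, 8.0000)
after link 3: o_3 = (0.5981, -4.9641, 13.0000)
after link 4: o_4 = (-1.4019, -8.4282, 13.0000)
after link 5: o_5 = (-2.2812, -12.5394, 17.8296)

-2.281 -12.539 17.830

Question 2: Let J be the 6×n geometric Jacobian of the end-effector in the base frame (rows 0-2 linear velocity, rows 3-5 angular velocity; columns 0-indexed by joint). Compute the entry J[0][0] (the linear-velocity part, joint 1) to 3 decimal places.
12.539

axis z_0 = ẑ; lever o_n−o_0 = (-2.2812,-12.5394,17.8296)
cross product → J_v[:, 0] = (12.5394,-2.2812,0.0000)
J_ω[:, 0] = z_0
entry J[0][0] = 12.5394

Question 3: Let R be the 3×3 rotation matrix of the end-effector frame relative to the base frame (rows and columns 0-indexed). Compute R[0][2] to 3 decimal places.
End-effector z-axis (col 2 of R) = (-0.5000,-0.8660,-0.0000)
R[0][2] = -0.5000

-0.500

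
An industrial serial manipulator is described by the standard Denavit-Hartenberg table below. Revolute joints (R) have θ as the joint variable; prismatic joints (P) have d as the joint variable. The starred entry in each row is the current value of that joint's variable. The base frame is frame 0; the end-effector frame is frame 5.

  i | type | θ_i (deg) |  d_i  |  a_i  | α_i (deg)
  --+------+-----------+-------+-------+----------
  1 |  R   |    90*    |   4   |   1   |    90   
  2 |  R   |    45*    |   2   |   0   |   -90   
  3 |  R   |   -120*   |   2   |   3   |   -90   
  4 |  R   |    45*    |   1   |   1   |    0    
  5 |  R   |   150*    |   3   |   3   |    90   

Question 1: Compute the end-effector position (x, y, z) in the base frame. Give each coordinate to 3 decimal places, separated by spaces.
4.701 1.700 7.627

after link 1: o_1 = (0.0000, 1.0000, 4.0000)
after link 2: o_2 = (2.0000, 1.0000, 4.0000)
after link 3: o_3 = (4.5981, -1.4749, 4.3536)
after link 4: o_4 = (5.7104, -0.6125, 4.2159)
after link 5: o_5 = (4.7009, 1.7001, 7.6266)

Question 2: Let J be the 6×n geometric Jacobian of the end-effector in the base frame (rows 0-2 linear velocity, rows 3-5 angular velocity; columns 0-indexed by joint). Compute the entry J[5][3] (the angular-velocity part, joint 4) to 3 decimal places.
axis z_3 = (0.5000,0.6124,0.6124); lever o_n−o_3 = (0.1028,3.1750,3.2730)
cross product → J_v[:, 3] = (0.0601,-1.5736,1.5245)
J_ω[:, 3] = z_3
entry J[5][3] = 0.6124

0.612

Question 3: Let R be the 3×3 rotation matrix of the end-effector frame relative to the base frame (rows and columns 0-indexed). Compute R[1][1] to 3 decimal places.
0.612

End-effector y-axis (col 1 of R) = (0.5000,0.6124,0.6124)
R[1][1] = 0.6124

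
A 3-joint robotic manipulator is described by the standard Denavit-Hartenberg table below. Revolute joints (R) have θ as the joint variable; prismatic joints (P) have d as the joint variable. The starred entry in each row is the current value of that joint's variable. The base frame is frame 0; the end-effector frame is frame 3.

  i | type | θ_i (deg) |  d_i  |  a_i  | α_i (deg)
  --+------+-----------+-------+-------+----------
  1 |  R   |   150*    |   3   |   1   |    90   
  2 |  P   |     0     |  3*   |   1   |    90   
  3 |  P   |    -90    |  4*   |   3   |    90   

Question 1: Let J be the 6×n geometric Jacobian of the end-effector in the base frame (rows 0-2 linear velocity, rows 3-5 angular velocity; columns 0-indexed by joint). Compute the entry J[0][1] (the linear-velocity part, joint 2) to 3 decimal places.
prismatic axis z_1 = (0.5000,0.8660,0.0000)
J_v[:, 1] = z_1; J_ω[:, 1] = (0,0,0)
entry J[0][1] = 0.5000

0.500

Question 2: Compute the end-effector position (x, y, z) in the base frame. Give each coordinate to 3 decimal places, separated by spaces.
-1.732 1.000 -1.000

after link 1: o_1 = (-0.8660, 0.5000, 3.0000)
after link 2: o_2 = (-0.2321, 3.5981, 3.0000)
after link 3: o_3 = (-1.7321, 1.0000, -1.0000)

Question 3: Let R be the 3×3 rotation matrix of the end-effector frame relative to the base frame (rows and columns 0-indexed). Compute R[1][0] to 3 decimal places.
End-effector x-axis (col 0 of R) = (-0.5000,-0.8660,-0.0000)
R[1][0] = -0.8660

-0.866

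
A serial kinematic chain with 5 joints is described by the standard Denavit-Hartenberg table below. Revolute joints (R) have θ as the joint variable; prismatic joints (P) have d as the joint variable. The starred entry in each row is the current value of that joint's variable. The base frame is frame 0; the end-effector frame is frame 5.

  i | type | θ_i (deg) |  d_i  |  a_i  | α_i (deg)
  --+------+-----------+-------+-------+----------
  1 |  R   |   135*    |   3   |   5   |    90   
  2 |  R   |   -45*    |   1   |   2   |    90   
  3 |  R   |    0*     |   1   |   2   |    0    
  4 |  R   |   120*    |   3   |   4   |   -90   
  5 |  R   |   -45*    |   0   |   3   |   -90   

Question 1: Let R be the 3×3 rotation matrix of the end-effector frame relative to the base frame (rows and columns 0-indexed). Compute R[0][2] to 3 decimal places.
0.256

End-effector z-axis (col 2 of R) = (0.2562,0.6098,0.7500)
R[0][2] = 0.2562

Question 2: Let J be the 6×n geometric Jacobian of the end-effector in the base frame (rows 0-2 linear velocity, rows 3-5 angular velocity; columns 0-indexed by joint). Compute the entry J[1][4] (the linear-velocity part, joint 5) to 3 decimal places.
1.829

axis z_4 = (0.0795,-0.7866,0.6124); lever o_n−o_4 = (2.8900,-0.2920,-0.7500)
cross product → J_v[:, 4] = (0.7687,1.8294,2.2500)
J_ω[:, 4] = z_4
entry J[1][4] = 1.8294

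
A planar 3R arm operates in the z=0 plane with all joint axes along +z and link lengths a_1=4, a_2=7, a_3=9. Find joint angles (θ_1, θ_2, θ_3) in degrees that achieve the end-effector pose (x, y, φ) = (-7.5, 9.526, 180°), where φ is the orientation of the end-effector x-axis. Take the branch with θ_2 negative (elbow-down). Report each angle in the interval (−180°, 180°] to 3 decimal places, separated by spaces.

wrist centre = target − a_3·(cos φ, sin φ) = (1.5000, 9.5260)
cos θ_2 = (92.9947−4²−7²)/(2·4·7) = 0.4999; θ_2 = -60.0063° (elbow-down)
β = atan2(9.5260,1.5000) = 81.0515°; ψ = atan2(-6.0626,7.4993) = -38.9525°
θ_1 = β − ψ = 120.0040°
θ_3 = φ − θ_1 − θ_2 = 120.0023° (wrapped to (-180°,180°])

120.004 -60.006 120.002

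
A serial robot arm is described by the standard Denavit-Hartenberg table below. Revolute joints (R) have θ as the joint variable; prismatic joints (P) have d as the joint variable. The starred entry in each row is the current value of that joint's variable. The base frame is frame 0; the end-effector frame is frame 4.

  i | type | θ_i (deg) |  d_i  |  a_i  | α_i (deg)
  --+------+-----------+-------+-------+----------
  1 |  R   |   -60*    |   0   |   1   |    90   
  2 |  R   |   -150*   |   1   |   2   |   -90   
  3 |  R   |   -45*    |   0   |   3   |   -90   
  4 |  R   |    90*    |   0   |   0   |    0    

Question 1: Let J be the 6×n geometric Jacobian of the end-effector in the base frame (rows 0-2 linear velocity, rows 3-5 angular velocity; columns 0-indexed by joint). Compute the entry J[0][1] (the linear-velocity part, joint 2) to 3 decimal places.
1.030

axis z_1 = (-0.8660,-0.5000,0.0000); lever o_n−o_1 = (-4.4877,1.5303,-2.0607)
cross product → J_v[:, 1] = (1.0303,-1.7846,-3.5692)
J_ω[:, 1] = z_1
entry J[0][1] = 1.0303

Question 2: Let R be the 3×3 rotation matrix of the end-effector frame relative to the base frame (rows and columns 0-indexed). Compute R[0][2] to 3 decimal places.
End-effector z-axis (col 2 of R) = (0.3062,0.8839,-0.3536)
R[0][2] = 0.3062

0.306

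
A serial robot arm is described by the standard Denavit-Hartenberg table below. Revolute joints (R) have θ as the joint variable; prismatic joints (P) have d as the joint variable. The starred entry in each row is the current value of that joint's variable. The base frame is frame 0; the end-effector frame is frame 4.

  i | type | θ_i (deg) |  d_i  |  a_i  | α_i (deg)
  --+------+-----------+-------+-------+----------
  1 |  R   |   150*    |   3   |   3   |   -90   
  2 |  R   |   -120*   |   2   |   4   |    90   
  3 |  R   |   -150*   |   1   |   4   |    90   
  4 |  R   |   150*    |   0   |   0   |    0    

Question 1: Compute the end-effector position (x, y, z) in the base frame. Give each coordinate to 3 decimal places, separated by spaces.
-1.616 0.933 2.964

after link 1: o_1 = (-2.5981, 1.5000, 3.0000)
after link 2: o_2 = (-1.8660, -1.2321, 6.4641)
after link 3: o_3 = (-1.6160, 0.9330, 2.9641)
after link 4: o_4 = (-1.6160, 0.9330, 2.9641)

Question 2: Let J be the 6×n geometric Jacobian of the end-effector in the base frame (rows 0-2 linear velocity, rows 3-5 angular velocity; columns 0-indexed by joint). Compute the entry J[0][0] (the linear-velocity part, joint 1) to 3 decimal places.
-0.933

axis z_0 = ẑ; lever o_n−o_0 = (-1.6160,0.9330,2.9641)
cross product → J_v[:, 0] = (-0.9330,-1.6160,0.0000)
J_ω[:, 0] = z_0
entry J[0][0] = -0.9330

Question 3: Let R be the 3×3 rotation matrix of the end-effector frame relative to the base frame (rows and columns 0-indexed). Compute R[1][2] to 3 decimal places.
-0.625

End-effector z-axis (col 2 of R) = (-0.6495,-0.6250,-0.4330)
R[1][2] = -0.6250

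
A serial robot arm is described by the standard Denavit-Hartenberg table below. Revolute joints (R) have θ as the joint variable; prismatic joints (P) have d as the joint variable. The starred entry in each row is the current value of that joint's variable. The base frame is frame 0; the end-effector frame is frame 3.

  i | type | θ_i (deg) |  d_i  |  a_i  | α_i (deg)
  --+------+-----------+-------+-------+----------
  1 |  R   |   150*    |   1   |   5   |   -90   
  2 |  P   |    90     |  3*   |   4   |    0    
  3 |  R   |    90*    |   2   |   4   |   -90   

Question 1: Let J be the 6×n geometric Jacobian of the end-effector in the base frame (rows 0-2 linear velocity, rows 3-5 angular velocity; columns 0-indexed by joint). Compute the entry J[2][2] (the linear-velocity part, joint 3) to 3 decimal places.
4.000

axis z_2 = (-0.5000,-0.8660,0.0000); lever o_n−o_2 = (2.4641,-3.7321,-0.0000)
cross product → J_v[:, 2] = (0.0000,-0.0000,4.0000)
J_ω[:, 2] = z_2
entry J[2][2] = 4.0000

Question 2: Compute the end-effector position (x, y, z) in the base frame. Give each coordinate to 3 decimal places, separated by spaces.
-3.366 -3.830 -3.000

after link 1: o_1 = (-4.3301, 2.5000, 1.0000)
after link 2: o_2 = (-5.8301, -0.0981, -3.0000)
after link 3: o_3 = (-3.3660, -3.8301, -3.0000)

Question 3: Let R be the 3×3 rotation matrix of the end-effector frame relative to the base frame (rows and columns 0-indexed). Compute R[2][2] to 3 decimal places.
1.000

End-effector z-axis (col 2 of R) = (0.0000,-0.0000,1.0000)
R[2][2] = 1.0000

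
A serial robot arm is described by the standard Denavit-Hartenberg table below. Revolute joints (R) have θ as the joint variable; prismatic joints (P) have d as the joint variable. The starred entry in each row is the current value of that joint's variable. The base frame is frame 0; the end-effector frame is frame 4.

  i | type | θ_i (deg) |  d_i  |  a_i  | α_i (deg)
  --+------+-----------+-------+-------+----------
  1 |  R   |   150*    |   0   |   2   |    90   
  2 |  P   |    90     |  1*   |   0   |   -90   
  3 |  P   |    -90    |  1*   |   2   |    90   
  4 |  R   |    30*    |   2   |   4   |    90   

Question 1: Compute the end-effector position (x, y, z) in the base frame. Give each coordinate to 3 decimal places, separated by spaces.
after link 1: o_1 = (-1.7321, 1.0000, 0.0000)
after link 2: o_2 = (-1.2321, 1.8660, 0.0000)
after link 3: o_3 = (0.6340, 3.0981, 0.0000)
after link 4: o_4 = (4.0981, 5.0981, -2.0000)

4.098 5.098 -2.000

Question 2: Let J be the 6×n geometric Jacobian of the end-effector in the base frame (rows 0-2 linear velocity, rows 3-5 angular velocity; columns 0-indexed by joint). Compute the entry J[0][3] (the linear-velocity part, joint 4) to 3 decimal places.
2.000

axis z_3 = (0.0000,0.0000,-1.0000); lever o_n−o_3 = (3.4641,2.0000,-2.0000)
cross product → J_v[:, 3] = (2.0000,-3.4641,0.0000)
J_ω[:, 3] = z_3
entry J[0][3] = 2.0000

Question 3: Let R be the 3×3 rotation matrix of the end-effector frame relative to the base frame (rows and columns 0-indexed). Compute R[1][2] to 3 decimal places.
0.866

End-effector z-axis (col 2 of R) = (-0.5000,0.8660,-0.0000)
R[1][2] = 0.8660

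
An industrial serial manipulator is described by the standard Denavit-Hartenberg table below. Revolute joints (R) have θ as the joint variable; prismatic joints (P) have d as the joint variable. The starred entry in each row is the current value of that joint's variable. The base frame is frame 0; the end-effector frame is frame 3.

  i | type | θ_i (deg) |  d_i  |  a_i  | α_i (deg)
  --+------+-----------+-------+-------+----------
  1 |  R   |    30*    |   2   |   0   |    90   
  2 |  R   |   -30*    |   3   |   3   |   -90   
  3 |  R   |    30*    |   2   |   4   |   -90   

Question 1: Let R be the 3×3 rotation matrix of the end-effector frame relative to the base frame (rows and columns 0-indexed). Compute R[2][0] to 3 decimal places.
End-effector x-axis (col 0 of R) = (0.3995,0.8080,-0.4330)
R[2][0] = -0.4330

-0.433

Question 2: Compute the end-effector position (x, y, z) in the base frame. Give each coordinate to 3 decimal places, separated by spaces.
6.214 2.433 0.500

after link 1: o_1 = (0.0000, 0.0000, 2.0000)
after link 2: o_2 = (3.7500, -1.2990, 0.5000)
after link 3: o_3 = (6.2141, 2.4330, 0.5000)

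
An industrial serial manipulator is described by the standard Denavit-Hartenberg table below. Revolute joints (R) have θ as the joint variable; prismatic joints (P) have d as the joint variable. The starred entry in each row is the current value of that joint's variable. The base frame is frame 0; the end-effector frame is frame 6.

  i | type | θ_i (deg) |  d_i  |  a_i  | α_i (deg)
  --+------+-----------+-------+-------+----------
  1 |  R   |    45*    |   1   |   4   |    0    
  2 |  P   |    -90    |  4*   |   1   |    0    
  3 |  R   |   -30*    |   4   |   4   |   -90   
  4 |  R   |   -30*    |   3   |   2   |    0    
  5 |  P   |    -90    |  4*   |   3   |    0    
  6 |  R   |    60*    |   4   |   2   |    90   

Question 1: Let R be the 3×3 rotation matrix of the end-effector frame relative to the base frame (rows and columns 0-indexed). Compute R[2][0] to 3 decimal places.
End-effector x-axis (col 0 of R) = (0.1294,-0.4830,0.8660)
R[2][0] = 0.8660

0.866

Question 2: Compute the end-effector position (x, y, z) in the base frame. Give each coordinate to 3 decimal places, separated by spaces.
15.515 -0.085 14.330

after link 1: o_1 = (2.8284, 2.8284, 1.0000)
after link 2: o_2 = (3.5355, 2.1213, 5.0000)
after link 3: o_3 = (4.5708, -1.7424, 9.0000)
after link 4: o_4 = (7.9169, -2.6390, 10.0000)
after link 5: o_5 = (11.3924, -0.1548, 12.5981)
after link 6: o_6 = (15.5149, -0.0854, 14.3301)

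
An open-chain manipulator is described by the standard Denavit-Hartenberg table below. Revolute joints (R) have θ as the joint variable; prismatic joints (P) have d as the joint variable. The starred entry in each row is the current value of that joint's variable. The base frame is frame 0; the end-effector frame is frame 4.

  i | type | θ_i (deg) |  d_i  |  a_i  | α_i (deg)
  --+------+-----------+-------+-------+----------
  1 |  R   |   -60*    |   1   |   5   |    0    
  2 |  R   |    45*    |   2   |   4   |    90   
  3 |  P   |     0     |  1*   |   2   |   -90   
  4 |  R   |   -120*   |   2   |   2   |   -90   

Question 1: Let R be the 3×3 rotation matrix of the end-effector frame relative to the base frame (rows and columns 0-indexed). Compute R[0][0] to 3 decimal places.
-0.707

End-effector x-axis (col 0 of R) = (-0.7071,-0.7071,0.0000)
R[0][0] = -0.7071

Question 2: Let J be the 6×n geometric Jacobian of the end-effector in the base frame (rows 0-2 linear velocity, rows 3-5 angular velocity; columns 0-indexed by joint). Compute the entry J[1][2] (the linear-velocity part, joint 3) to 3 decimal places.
-0.966

prismatic axis z_2 = (-0.2588,-0.9659,0.0000)
J_v[:, 2] = z_2; J_ω[:, 2] = (0,0,0)
entry J[1][2] = -0.9659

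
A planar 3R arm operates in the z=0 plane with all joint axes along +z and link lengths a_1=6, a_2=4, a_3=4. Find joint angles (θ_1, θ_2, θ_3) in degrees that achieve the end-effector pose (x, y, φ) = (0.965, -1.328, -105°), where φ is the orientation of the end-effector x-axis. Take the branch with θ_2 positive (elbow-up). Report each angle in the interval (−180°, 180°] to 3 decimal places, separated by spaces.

wrist centre = target − a_3·(cos φ, sin φ) = (2.0003, 2.5357)
cos θ_2 = (10.4309−6²−4²)/(2·6·4) = -0.8660; θ_2 = 149.9997° (elbow-up)
β = atan2(2.5357,2.0003) = 51.7320°; ψ = atan2(2.0000,2.5359) = 38.2621°
θ_1 = β − ψ = 13.4700°
θ_3 = φ − θ_1 − θ_2 = 91.5303° (wrapped to (-180°,180°])

13.470 150.000 91.530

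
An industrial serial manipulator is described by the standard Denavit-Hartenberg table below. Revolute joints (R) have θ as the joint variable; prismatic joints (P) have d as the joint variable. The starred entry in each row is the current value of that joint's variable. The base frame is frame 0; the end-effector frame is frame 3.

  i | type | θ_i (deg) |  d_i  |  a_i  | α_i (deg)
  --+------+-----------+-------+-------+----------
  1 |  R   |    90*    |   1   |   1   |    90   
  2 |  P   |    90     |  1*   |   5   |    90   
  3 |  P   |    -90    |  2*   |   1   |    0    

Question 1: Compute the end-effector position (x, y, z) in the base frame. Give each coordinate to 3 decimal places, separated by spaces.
0.000 3.000 6.000

after link 1: o_1 = (0.0000, 1.0000, 1.0000)
after link 2: o_2 = (1.0000, 1.0000, 6.0000)
after link 3: o_3 = (0.0000, 3.0000, 6.0000)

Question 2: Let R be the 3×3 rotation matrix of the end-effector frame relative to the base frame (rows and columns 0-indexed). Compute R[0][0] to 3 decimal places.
End-effector x-axis (col 0 of R) = (-1.0000,0.0000,0.0000)
R[0][0] = -1.0000

-1.000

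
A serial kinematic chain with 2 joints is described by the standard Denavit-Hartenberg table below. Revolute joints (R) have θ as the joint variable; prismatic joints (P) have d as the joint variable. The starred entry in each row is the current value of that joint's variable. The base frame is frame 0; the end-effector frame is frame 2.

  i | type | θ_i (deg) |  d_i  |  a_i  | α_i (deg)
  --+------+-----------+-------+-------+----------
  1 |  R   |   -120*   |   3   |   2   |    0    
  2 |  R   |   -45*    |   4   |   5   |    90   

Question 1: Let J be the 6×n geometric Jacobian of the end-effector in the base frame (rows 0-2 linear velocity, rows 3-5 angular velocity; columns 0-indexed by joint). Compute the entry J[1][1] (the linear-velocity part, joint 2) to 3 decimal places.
-4.830

axis z_1 = (0.0000,0.0000,1.0000); lever o_n−o_1 = (-4.8296,-1.2941,4.0000)
cross product → J_v[:, 1] = (1.2941,-4.8296,0.0000)
J_ω[:, 1] = z_1
entry J[1][1] = -4.8296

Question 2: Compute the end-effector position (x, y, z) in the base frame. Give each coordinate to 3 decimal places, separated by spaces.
-5.830 -3.026 7.000

after link 1: o_1 = (-1.0000, -1.7321, 3.0000)
after link 2: o_2 = (-5.8296, -3.0261, 7.0000)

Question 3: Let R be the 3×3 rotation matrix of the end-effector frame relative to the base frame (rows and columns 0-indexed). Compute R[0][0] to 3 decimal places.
End-effector x-axis (col 0 of R) = (-0.9659,-0.2588,0.0000)
R[0][0] = -0.9659

-0.966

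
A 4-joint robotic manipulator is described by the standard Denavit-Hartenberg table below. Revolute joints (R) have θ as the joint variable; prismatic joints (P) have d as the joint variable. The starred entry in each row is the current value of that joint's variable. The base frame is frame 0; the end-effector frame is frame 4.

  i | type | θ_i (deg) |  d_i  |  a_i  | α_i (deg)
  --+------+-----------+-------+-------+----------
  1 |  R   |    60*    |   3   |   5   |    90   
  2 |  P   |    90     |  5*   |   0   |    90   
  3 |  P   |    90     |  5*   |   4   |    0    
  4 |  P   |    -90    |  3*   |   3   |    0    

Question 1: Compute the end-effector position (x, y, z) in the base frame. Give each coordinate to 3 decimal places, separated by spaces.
after link 1: o_1 = (2.5000, 4.3301, 3.0000)
after link 2: o_2 = (6.8301, 1.8301, 3.0000)
after link 3: o_3 = (12.7942, 4.1603, 3.0000)
after link 4: o_4 = (14.2942, 6.7583, 6.0000)

14.294 6.758 6.000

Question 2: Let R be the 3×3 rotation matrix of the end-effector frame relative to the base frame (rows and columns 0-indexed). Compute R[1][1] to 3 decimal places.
End-effector y-axis (col 1 of R) = (0.8660,-0.5000,0.0000)
R[1][1] = -0.5000

-0.500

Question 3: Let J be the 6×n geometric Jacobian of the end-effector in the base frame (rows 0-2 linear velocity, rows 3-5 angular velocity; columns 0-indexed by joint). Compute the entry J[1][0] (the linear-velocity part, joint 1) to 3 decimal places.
axis z_0 = ẑ; lever o_n−o_0 = (14.2942,6.7583,6.0000)
cross product → J_v[:, 0] = (-6.7583,14.2942,0.0000)
J_ω[:, 0] = z_0
entry J[1][0] = 14.2942

14.294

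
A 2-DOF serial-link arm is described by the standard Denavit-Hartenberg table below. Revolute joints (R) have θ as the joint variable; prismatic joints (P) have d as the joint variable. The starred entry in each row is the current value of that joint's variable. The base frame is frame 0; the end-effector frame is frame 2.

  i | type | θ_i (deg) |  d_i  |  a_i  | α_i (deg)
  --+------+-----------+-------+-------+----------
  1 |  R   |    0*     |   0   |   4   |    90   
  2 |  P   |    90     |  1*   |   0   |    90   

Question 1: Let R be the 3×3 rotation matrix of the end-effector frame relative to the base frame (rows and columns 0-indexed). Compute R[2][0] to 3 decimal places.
End-effector x-axis (col 0 of R) = (0.0000,0.0000,1.0000)
R[2][0] = 1.0000

1.000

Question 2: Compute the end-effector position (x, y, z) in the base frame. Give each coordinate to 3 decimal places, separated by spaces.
4.000 -1.000 0.000

after link 1: o_1 = (4.0000, 0.0000, 0.0000)
after link 2: o_2 = (4.0000, -1.0000, 0.0000)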